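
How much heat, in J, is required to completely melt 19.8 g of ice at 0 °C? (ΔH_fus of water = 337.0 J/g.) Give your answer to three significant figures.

q = 6670 J

q = m × ΔH_fus = 19.8 × 337.0 = 6673 J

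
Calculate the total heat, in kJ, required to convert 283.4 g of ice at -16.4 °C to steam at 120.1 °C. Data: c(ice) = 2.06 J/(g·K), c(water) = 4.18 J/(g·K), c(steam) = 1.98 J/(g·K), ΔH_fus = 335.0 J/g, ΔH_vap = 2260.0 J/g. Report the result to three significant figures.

q = 875 kJ

q1 (heat ice -16.4→0.0 °C): 283.4 × 2.06 × 16.4 = 9574 J
q2 (melt at 0 °C): 283.4 × 335.0 = 94939 J
q3 (heat water 0.0→100.0 °C): 283.4 × 4.18 × 100.0 = 118461 J
q4 (vaporize at 100 °C): 283.4 × 2260.0 = 640484 J
q5 (heat steam 100.0→120.1 °C): 283.4 × 1.98 × 20.1 = 11279 J
Total: 9574 + 94939 + 118461 + 640484 + 11279 = 874737 J = 875 kJ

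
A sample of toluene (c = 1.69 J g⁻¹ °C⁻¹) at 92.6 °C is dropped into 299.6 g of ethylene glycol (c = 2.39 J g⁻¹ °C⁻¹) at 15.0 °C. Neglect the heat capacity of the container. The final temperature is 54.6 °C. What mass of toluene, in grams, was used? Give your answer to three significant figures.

m = 442 g

q_gained = (299.6 × 2.39) × (54.6 − 15.0) = 28360 J
q_lost = m × 1.69 × (92.6 − 54.6) = 64.22 m
m = 28360 / 64.22 = 442 g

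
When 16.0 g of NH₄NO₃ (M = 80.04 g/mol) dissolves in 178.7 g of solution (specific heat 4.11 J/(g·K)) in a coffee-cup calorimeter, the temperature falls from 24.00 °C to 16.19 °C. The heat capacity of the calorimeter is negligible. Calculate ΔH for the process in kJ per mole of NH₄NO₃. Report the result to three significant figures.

|ΔT| = |16.19 − 24.00| = 7.81 °C
|q_surr| = (178.7 × 4.11) × 7.81 = 734.457 × 7.81 = 5736 J
n(NH₄NO₃) = 16.0 / 80.04 = 0.1999 mol
Temperature fell, so q_rxn = +|q_surr| = 5.736 kJ
ΔH = q_rxn / n = 28.69 kJ/mol

ΔH = 28.7 kJ/mol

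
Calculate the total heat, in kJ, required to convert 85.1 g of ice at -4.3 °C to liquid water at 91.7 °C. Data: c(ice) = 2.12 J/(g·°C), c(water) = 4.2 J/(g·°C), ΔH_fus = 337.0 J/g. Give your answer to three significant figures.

q = 62.2 kJ

q1 (heat ice -4.3→0.0 °C): 85.1 × 2.12 × 4.3 = 776 J
q2 (melt at 0 °C): 85.1 × 337.0 = 28679 J
q3 (heat water 0.0→91.7 °C): 85.1 × 4.2 × 91.7 = 32775 J
Total: 776 + 28679 + 32775 = 62230 J = 62.2 kJ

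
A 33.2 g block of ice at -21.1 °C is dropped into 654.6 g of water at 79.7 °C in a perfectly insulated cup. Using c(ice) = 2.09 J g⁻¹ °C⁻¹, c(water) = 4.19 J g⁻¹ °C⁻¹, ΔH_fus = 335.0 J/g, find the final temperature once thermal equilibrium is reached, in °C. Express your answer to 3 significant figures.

T_f = 71.5 °C

Heat to bring ice to 0 °C and melt it: q₁ = 33.2×2.09×21.1 + 33.2×335.0 = 12586 J
Heat the water can supply cooling to 0 °C: 654.6×4.19×79.7 = 218599 J > q₁, so all ice melts.
Energy balance: 654.6×4.19×(79.7 − T) = 12586 + 33.2×4.19×(T − 0)
2742.774(79.7 − T) = 12586 + 139.108 T
218599 − 12586 = 2881.882 T
T = 206013 / 2881.882 = 71.49 °C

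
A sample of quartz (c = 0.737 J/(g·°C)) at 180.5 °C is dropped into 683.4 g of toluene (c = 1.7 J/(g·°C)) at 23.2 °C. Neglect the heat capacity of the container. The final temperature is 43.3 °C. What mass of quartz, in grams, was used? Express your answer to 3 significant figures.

m = 231 g

q_gained = (683.4 × 1.7) × (43.3 − 23.2) = 23350 J
q_lost = m × 0.737 × (180.5 − 43.3) = 101.1164 m
m = 23350 / 101.1164 = 231 g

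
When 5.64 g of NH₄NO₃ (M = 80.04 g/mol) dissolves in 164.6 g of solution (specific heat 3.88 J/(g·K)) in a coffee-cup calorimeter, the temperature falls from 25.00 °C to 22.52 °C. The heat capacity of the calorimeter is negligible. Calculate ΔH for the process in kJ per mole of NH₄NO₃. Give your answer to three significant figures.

ΔH = 22.5 kJ/mol

|ΔT| = |22.52 − 25.00| = 2.48 °C
|q_surr| = (164.6 × 3.88) × 2.48 = 638.648 × 2.48 = 1584 J
n(NH₄NO₃) = 5.64 / 80.04 = 0.07046 mol
Temperature fell, so q_rxn = +|q_surr| = 1.584 kJ
ΔH = q_rxn / n = 22.48 kJ/mol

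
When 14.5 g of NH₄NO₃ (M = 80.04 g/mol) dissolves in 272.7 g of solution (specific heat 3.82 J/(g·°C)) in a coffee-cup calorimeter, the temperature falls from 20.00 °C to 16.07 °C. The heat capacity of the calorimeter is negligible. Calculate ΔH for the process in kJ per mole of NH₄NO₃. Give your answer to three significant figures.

|ΔT| = |16.07 − 20.00| = 3.93 °C
|q_surr| = (272.7 × 3.82) × 3.93 = 1041.714 × 3.93 = 4094 J
n(NH₄NO₃) = 14.5 / 80.04 = 0.1812 mol
Temperature fell, so q_rxn = +|q_surr| = 4.094 kJ
ΔH = q_rxn / n = 22.59 kJ/mol

ΔH = 22.6 kJ/mol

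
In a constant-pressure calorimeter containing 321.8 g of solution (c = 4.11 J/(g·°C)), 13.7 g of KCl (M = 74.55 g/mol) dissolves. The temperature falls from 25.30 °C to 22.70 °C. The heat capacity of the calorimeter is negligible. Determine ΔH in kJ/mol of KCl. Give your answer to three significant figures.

ΔH = 18.7 kJ/mol

|ΔT| = |22.70 − 25.30| = 2.60 °C
|q_surr| = (321.8 × 4.11) × 2.60 = 1322.598 × 2.60 = 3439 J
n(KCl) = 13.7 / 74.55 = 0.1838 mol
Temperature fell, so q_rxn = +|q_surr| = 3.439 kJ
ΔH = q_rxn / n = 18.71 kJ/mol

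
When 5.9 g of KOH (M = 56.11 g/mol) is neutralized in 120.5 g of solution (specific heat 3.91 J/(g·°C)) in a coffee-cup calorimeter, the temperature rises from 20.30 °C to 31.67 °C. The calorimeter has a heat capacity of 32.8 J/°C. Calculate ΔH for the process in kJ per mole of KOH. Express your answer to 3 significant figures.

ΔH = -54.5 kJ/mol

|ΔT| = |31.67 − 20.30| = 11.37 °C
|q_surr| = (120.5 × 3.91 + 32.8) × 11.37 = 503.955 × 11.37 = 5730 J
n(KOH) = 5.9 / 56.11 = 0.1052 mol
Temperature rose, so q_rxn = −|q_surr| = -5.730 kJ
ΔH = q_rxn / n = -54.47 kJ/mol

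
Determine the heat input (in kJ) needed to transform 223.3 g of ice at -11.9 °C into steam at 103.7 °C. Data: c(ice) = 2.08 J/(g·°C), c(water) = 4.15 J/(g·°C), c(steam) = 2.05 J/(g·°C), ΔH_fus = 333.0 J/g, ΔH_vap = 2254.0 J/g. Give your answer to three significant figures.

q1 (heat ice -11.9→0.0 °C): 223.3 × 2.08 × 11.9 = 5527 J
q2 (melt at 0 °C): 223.3 × 333.0 = 74359 J
q3 (heat water 0.0→100.0 °C): 223.3 × 4.15 × 100.0 = 92670 J
q4 (vaporize at 100 °C): 223.3 × 2254.0 = 503318 J
q5 (heat steam 100.0→103.7 °C): 223.3 × 2.05 × 3.7 = 1694 J
Total: 5527 + 74359 + 92670 + 503318 + 1694 = 677568 J = 678 kJ

q = 678 kJ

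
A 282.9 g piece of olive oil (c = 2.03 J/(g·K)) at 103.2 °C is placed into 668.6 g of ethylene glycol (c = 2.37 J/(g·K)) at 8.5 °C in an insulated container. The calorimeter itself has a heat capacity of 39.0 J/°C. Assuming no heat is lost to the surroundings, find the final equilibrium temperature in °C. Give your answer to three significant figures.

T_f = 33.2 °C

Heat lost by olive oil = heat gained by ethylene glycol + calorimeter.
(282.9)(2.03)(103.2 − T) = [(668.6)(2.37) + 39.0](T − 8.5)
574.287 (103.2 − T) = 1623.582 (T − 8.5)
59266 − 574.287 T = 1623.582 T − 13800
73066 = 2197.869 T
T = 33.24 °C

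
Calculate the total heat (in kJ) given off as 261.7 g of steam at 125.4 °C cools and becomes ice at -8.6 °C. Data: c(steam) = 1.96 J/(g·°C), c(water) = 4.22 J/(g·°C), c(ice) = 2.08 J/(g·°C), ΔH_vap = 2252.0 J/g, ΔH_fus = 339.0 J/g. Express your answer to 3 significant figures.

q = 806 kJ

q1 (cool steam 125.4→100 °C): 261.7 × 1.96 × 25.4 = 13028 J
q2 (condense at 100 °C): 261.7 × 2252.0 = 589348 J
q3 (cool water 100→0 °C): 261.7 × 4.22 × 100.0 = 110437 J
q4 (freeze at 0 °C): 261.7 × 339.0 = 88716 J
q5 (cool ice 0→-8.6 °C): 261.7 × 2.08 × 8.6 = 4681 J
Total: 13028 + 589348 + 110437 + 88716 + 4681 = 806210 J = 806 kJ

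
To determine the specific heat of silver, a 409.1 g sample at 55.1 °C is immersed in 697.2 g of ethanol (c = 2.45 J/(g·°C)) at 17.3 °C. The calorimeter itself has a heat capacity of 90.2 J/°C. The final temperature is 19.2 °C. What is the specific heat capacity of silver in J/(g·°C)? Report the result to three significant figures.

q_gained = (697.2 × 2.45 + 90.2) × (19.2 − 17.3) = 3417 J
q_lost = 409.1 × c × (55.1 − 19.2) = 14686.69 c
Set equal: c = 3417 / 14686.69 = 0.233 J/(g·°C)

c = 0.233 J/(g·°C)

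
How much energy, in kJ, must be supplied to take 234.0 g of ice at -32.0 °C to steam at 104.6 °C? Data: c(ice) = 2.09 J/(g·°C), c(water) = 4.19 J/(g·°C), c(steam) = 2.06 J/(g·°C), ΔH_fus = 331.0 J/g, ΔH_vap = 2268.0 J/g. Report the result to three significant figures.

q1 (heat ice -32.0→0.0 °C): 234.0 × 2.09 × 32.0 = 15650 J
q2 (melt at 0 °C): 234.0 × 331.0 = 77454 J
q3 (heat water 0.0→100.0 °C): 234.0 × 4.19 × 100.0 = 98046 J
q4 (vaporize at 100 °C): 234.0 × 2268.0 = 530712 J
q5 (heat steam 100.0→104.6 °C): 234.0 × 2.06 × 4.6 = 2217 J
Total: 15650 + 77454 + 98046 + 530712 + 2217 = 724079 J = 724 kJ

q = 724 kJ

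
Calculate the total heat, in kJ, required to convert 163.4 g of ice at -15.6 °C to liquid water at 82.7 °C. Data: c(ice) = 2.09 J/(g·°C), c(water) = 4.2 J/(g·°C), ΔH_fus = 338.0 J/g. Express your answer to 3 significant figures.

q1 (heat ice -15.6→0.0 °C): 163.4 × 2.09 × 15.6 = 5327 J
q2 (melt at 0 °C): 163.4 × 338.0 = 55229 J
q3 (heat water 0.0→82.7 °C): 163.4 × 4.2 × 82.7 = 56755 J
Total: 5327 + 55229 + 56755 = 117311 J = 117 kJ

q = 117 kJ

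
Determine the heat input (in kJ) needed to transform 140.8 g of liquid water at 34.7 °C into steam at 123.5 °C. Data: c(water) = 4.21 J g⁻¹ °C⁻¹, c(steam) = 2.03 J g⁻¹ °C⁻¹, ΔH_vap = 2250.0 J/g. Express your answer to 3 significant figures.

q = 362 kJ

q1 (heat water 34.7→100.0 °C): 140.8 × 4.21 × 65.3 = 38708 J
q2 (vaporize at 100 °C): 140.8 × 2250.0 = 316800 J
q3 (heat steam 100.0→123.5 °C): 140.8 × 2.03 × 23.5 = 6717 J
Total: 38708 + 316800 + 6717 = 362225 J = 362 kJ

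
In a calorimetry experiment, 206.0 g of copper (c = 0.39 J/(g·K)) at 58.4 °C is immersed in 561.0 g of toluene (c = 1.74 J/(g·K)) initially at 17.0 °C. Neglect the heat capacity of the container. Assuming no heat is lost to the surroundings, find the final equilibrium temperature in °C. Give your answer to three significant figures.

Heat lost by copper = heat gained by toluene.
(206.0)(0.39)(58.4 − T) = (561.0)(1.74)(T − 17.0)
80.34 (58.4 − T) = 976.14 (T − 17.0)
4691.9 − 80.34 T = 976.14 T − 16594
21285.9 = 1056.48 T
T = 20.148 °C

T_f = 20.1 °C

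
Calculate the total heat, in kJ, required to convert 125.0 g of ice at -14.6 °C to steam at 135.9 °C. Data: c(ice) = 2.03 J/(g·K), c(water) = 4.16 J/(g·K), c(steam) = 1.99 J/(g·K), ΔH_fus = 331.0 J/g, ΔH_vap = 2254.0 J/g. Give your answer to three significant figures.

q = 388 kJ

q1 (heat ice -14.6→0.0 °C): 125.0 × 2.03 × 14.6 = 3705 J
q2 (melt at 0 °C): 125.0 × 331.0 = 41375 J
q3 (heat water 0.0→100.0 °C): 125.0 × 4.16 × 100.0 = 52000 J
q4 (vaporize at 100 °C): 125.0 × 2254.0 = 281750 J
q5 (heat steam 100.0→135.9 °C): 125.0 × 1.99 × 35.9 = 8930 J
Total: 3705 + 41375 + 52000 + 281750 + 8930 = 387760 J = 388 kJ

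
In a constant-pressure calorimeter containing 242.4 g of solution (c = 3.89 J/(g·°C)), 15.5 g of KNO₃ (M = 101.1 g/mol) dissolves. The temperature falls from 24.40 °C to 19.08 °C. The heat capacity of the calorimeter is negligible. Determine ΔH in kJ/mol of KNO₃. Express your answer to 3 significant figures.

|ΔT| = |19.08 − 24.40| = 5.32 °C
|q_surr| = (242.4 × 3.89) × 5.32 = 942.936 × 5.32 = 5016 J
n(KNO₃) = 15.5 / 101.1 = 0.1533 mol
Temperature fell, so q_rxn = +|q_surr| = 5.016 kJ
ΔH = q_rxn / n = 32.72 kJ/mol

ΔH = 32.7 kJ/mol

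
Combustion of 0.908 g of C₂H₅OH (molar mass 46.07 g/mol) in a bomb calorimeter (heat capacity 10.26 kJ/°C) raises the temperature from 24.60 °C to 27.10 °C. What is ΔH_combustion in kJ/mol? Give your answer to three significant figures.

ΔH = -1300 kJ/mol

ΔT = 27.10 − 24.60 = 2.50 °C
q_cal = C_cal × ΔT = 10.26 × 2.50 = 25.65 kJ
n = 0.908 / 46.07 = 0.01971 mol
q_rxn = −q_cal = -25.65 kJ
ΔH = -25.65 / 0.01971 = -1301 kJ/mol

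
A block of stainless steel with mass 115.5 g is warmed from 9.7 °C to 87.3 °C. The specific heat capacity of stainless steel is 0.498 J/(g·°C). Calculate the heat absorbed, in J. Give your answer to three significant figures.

q = m c ΔT = 115.5 × 0.498 × (87.3 − 9.7)
q = 115.5 × 0.498 × 77.6 = 4463 J

q = 4460 J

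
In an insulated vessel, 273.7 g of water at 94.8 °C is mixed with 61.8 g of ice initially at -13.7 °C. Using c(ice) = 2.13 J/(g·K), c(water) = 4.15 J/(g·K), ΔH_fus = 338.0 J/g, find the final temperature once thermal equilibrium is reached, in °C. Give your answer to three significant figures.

Heat to bring ice to 0 °C and melt it: q₁ = 61.8×2.13×13.7 + 61.8×338.0 = 22692 J
Heat the water can supply cooling to 0 °C: 273.7×4.15×94.8 = 107679 J > q₁, so all ice melts.
Energy balance: 273.7×4.15×(94.8 − T) = 22692 + 61.8×4.15×(T − 0)
1135.855(94.8 − T) = 22692 + 256.47 T
107679 − 22692 = 1392.325 T
T = 84987 / 1392.325 = 61.04 °C

T_f = 61.0 °C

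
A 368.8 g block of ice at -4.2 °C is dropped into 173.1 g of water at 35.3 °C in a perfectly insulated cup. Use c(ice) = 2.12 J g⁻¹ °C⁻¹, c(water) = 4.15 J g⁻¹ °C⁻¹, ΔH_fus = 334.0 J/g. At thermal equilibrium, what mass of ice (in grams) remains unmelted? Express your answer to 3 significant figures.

m_ice remaining = 303 g

Heat to warm all ice to 0 °C: 368.8×2.12×4.2 = 3283.8 J
Heat released by water cooling to 0 °C: 173.1×4.15×35.3 = 25358 J
25358 J < 3283.8 + 368.8×334.0 = 126463.0 J, so not all ice melts; final T = 0 °C.
Heat left for melting: 25358 − 3283.8 = 22074.2 J
Mass melted = 22074.2 / 334.0 = 66.09 g
Ice remaining = 368.8 − 66.09 = 302.71 g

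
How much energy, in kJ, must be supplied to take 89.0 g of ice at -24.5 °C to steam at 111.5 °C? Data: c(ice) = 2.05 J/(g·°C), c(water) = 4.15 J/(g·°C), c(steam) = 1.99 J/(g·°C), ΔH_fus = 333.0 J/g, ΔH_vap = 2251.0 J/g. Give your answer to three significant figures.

q = 273 kJ

q1 (heat ice -24.5→0.0 °C): 89.0 × 2.05 × 24.5 = 4470 J
q2 (melt at 0 °C): 89.0 × 333.0 = 29637 J
q3 (heat water 0.0→100.0 °C): 89.0 × 4.15 × 100.0 = 36935 J
q4 (vaporize at 100 °C): 89.0 × 2251.0 = 200339 J
q5 (heat steam 100.0→111.5 °C): 89.0 × 1.99 × 11.5 = 2037 J
Total: 4470 + 29637 + 36935 + 200339 + 2037 = 273418 J = 273 kJ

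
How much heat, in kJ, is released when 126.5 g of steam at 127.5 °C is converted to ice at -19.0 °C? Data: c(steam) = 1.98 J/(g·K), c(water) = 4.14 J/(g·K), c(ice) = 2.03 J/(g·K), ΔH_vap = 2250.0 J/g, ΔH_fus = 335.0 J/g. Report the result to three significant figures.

q = 391 kJ

q1 (cool steam 127.5→100 °C): 126.5 × 1.98 × 27.5 = 6888 J
q2 (condense at 100 °C): 126.5 × 2250.0 = 284625 J
q3 (cool water 100→0 °C): 126.5 × 4.14 × 100.0 = 52371 J
q4 (freeze at 0 °C): 126.5 × 335.0 = 42378 J
q5 (cool ice 0→-19.0 °C): 126.5 × 2.03 × 19.0 = 4879 J
Total: 6888 + 284625 + 52371 + 42378 + 4879 = 391141 J = 391 kJ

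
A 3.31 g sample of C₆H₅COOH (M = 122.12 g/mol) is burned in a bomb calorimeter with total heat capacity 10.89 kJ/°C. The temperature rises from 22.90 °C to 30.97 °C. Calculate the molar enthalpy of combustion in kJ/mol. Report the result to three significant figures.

ΔT = 30.97 − 22.90 = 8.07 °C
q_cal = C_cal × ΔT = 10.89 × 8.07 = 87.8823 kJ
n = 3.31 / 122.12 = 0.02710 mol
q_rxn = −q_cal = -87.8823 kJ
ΔH = -87.8823 / 0.02710 = -3243 kJ/mol

ΔH = -3240 kJ/mol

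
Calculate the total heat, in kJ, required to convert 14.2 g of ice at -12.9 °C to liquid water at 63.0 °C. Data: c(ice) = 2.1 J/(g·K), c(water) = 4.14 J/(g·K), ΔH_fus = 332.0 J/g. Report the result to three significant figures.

q1 (heat ice -12.9→0.0 °C): 14.2 × 2.1 × 12.9 = 385 J
q2 (melt at 0 °C): 14.2 × 332.0 = 4714 J
q3 (heat water 0.0→63.0 °C): 14.2 × 4.14 × 63.0 = 3704 J
Total: 385 + 4714 + 3704 = 8803 J = 8.80 kJ

q = 8.80 kJ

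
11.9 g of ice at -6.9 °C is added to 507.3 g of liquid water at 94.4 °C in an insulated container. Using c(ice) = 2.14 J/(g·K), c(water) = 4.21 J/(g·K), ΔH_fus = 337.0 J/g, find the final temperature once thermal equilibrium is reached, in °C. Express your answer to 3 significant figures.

T_f = 90.3 °C

Heat to bring ice to 0 °C and melt it: q₁ = 11.9×2.14×6.9 + 11.9×337.0 = 4186.0 J
Heat the water can supply cooling to 0 °C: 507.3×4.21×94.4 = 201613 J > q₁, so all ice melts.
Energy balance: 507.3×4.21×(94.4 − T) = 4186.0 + 11.9×4.21×(T − 0)
2135.733(94.4 − T) = 4186.0 + 50.099 T
201613 − 4186.0 = 2185.832 T
T = 197427.0 / 2185.832 = 90.32 °C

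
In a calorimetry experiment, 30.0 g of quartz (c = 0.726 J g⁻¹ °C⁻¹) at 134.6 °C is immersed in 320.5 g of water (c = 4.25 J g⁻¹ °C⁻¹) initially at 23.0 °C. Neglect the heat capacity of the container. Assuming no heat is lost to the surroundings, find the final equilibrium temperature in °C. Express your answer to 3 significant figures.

Heat lost by quartz = heat gained by water.
(30.0)(0.726)(134.6 − T) = (320.5)(4.25)(T − 23.0)
21.78 (134.6 − T) = 1362.125 (T − 23.0)
2931.6 − 21.78 T = 1362.125 T − 31329
34260.6 = 1383.905 T
T = 24.76 °C

T_f = 24.8 °C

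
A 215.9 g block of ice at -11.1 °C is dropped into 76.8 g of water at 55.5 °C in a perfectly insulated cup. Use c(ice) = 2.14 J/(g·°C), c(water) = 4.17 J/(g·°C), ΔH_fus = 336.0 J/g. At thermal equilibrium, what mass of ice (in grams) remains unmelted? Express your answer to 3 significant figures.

Heat to warm all ice to 0 °C: 215.9×2.14×11.1 = 5128.5 J
Heat released by water cooling to 0 °C: 76.8×4.17×55.5 = 17774 J
17774 J < 5128.5 + 215.9×336.0 = 77670.9 J, so not all ice melts; final T = 0 °C.
Heat left for melting: 17774 − 5128.5 = 12645.5 J
Mass melted = 12645.5 / 336.0 = 37.64 g
Ice remaining = 215.9 − 37.64 = 178.26 g

m_ice remaining = 178 g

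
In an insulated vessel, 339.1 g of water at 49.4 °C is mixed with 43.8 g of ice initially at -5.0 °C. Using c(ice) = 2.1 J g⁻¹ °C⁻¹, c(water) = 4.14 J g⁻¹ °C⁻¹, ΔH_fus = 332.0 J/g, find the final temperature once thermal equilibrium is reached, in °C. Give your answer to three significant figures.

Heat to bring ice to 0 °C and melt it: q₁ = 43.8×2.1×5.0 + 43.8×332.0 = 15002 J
Heat the water can supply cooling to 0 °C: 339.1×4.14×49.4 = 69351.4 J > q₁, so all ice melts.
Energy balance: 339.1×4.14×(49.4 − T) = 15002 + 43.8×4.14×(T − 0)
1403.874(49.4 − T) = 15002 + 181.332 T
69351.4 − 15002 = 1585.206 T
T = 54349.4 / 1585.206 = 34.29 °C

T_f = 34.3 °C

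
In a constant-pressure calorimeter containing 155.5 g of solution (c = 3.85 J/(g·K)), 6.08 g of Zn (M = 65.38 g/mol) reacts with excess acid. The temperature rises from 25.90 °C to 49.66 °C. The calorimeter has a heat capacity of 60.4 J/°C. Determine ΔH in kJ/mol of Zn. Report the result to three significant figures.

ΔH = -168 kJ/mol

|ΔT| = |49.66 − 25.90| = 23.76 °C
|q_surr| = (155.5 × 3.85 + 60.4) × 23.76 = 659.075 × 23.76 = 15660 J
n(Zn) = 6.08 / 65.38 = 0.09299 mol
Temperature rose, so q_rxn = −|q_surr| = -15.66 kJ
ΔH = q_rxn / n = -168.4 kJ/mol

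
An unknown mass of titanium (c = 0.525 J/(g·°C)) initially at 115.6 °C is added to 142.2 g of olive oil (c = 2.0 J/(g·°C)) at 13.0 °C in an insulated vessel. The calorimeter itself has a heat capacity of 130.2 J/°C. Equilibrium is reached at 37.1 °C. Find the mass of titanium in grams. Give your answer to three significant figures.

q_gained = (142.2 × 2.0 + 130.2) × (37.1 − 13.0) = 9992 J
q_lost = m × 0.525 × (115.6 − 37.1) = 41.2125 m
m = 9992 / 41.2125 = 242 g

m = 242 g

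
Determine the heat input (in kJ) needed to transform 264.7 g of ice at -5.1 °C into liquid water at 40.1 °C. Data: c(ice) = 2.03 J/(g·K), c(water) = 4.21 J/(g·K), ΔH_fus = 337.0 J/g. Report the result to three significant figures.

q = 137 kJ

q1 (heat ice -5.1→0.0 °C): 264.7 × 2.03 × 5.1 = 2740 J
q2 (melt at 0 °C): 264.7 × 337.0 = 89204 J
q3 (heat water 0.0→40.1 °C): 264.7 × 4.21 × 40.1 = 44687 J
Total: 2740 + 89204 + 44687 = 136631 J = 137 kJ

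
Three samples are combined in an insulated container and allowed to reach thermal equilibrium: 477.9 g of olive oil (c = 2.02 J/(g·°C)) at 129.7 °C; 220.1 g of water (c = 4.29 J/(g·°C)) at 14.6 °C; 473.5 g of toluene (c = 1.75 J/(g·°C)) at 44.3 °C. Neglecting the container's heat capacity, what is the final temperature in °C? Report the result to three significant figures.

Σ mᵢcᵢ(T − Tᵢ) = 0  ⇒  T = Σ mᵢcᵢTᵢ / Σ mᵢcᵢ
Σ mᵢcᵢ = 477.9×2.02 + 220.1×4.29 + 473.5×1.75 = 2738.212
Σ mᵢcᵢTᵢ = 965.358×129.7 + 944.229×14.6 + 828.625×44.3 = 175700
T = 175700 / 2738.212 = 64.17 °C

T_f = 64.2 °C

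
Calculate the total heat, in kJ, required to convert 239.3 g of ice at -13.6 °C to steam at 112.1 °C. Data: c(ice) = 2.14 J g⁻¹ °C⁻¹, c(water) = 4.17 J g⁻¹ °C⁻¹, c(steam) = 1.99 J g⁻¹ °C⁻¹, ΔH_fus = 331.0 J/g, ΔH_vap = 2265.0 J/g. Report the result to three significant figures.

q1 (heat ice -13.6→0.0 °C): 239.3 × 2.14 × 13.6 = 6965 J
q2 (melt at 0 °C): 239.3 × 331.0 = 79208 J
q3 (heat water 0.0→100.0 °C): 239.3 × 4.17 × 100.0 = 99788 J
q4 (vaporize at 100 °C): 239.3 × 2265.0 = 542015 J
q5 (heat steam 100.0→112.1 °C): 239.3 × 1.99 × 12.1 = 5762 J
Total: 6965 + 79208 + 99788 + 542015 + 5762 = 733738 J = 734 kJ

q = 734 kJ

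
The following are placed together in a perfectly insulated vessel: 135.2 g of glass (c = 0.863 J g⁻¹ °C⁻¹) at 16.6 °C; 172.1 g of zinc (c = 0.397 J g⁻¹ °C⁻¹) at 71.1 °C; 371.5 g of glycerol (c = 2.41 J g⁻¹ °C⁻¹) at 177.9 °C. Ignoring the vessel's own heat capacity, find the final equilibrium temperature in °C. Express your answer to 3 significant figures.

T_f = 154 °C

Σ mᵢcᵢ(T − Tᵢ) = 0  ⇒  T = Σ mᵢcᵢTᵢ / Σ mᵢcᵢ
Σ mᵢcᵢ = 135.2×0.863 + 172.1×0.397 + 371.5×2.41 = 1080.3163
Σ mᵢcᵢTᵢ = 116.6776×16.6 + 68.3237×71.1 + 895.315×177.9 = 166070
T = 166070 / 1080.3163 = 153.7 °C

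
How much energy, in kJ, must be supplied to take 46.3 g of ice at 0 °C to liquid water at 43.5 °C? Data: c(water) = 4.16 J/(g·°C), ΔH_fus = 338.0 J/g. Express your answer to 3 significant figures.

q = 24.0 kJ

q1 (melt at 0 °C): 46.3 × 338.0 = 15649 J
q2 (heat water 0.0→43.5 °C): 46.3 × 4.16 × 43.5 = 8378 J
Total: 15649 + 8378 = 24027 J = 24.0 kJ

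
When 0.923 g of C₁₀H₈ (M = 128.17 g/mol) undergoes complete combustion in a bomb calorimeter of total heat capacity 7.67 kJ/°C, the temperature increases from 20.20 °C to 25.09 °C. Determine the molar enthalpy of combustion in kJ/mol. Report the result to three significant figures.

ΔT = 25.09 − 20.20 = 4.89 °C
q_cal = C_cal × ΔT = 7.67 × 4.89 = 37.5063 kJ
n = 0.923 / 128.17 = 0.007201 mol
q_rxn = −q_cal = -37.5063 kJ
ΔH = -37.5063 / 0.007201 = -5208 kJ/mol

ΔH = -5210 kJ/mol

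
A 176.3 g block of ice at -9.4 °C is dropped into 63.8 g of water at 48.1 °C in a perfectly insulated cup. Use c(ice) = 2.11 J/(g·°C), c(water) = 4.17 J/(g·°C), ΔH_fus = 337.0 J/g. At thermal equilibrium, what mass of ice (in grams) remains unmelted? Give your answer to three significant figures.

m_ice remaining = 149 g

Heat to warm all ice to 0 °C: 176.3×2.11×9.4 = 3496.7 J
Heat released by water cooling to 0 °C: 63.8×4.17×48.1 = 12797 J
12797 J < 3496.7 + 176.3×337.0 = 62909.8 J, so not all ice melts; final T = 0 °C.
Heat left for melting: 12797 − 3496.7 = 9300.3 J
Mass melted = 9300.3 / 337.0 = 27.60 g
Ice remaining = 176.3 − 27.60 = 148.70 g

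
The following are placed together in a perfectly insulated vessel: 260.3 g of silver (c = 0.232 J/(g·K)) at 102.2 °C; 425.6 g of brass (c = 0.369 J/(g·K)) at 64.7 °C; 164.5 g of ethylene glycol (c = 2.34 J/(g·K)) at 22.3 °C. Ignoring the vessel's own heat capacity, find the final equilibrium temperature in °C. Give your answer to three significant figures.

T_f = 41.4 °C

Σ mᵢcᵢ(T − Tᵢ) = 0  ⇒  T = Σ mᵢcᵢTᵢ / Σ mᵢcᵢ
Σ mᵢcᵢ = 260.3×0.232 + 425.6×0.369 + 164.5×2.34 = 602.3660
Σ mᵢcᵢTᵢ = 60.3896×102.2 + 157.0464×64.7 + 384.93×22.3 = 24917
T = 24917 / 602.3660 = 41.37 °C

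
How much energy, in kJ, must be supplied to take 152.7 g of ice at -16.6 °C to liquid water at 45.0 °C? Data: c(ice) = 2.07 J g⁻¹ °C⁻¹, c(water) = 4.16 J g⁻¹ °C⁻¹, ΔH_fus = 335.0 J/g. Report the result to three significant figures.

q1 (heat ice -16.6→0.0 °C): 152.7 × 2.07 × 16.6 = 5247 J
q2 (melt at 0 °C): 152.7 × 335.0 = 51155 J
q3 (heat water 0.0→45.0 °C): 152.7 × 4.16 × 45.0 = 28585 J
Total: 5247 + 51155 + 28585 = 84987 J = 85.0 kJ

q = 85.0 kJ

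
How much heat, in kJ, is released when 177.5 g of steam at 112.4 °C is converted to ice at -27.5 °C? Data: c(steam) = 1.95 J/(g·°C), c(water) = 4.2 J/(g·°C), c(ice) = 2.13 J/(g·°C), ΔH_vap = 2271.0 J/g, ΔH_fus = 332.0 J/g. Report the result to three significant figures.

q = 551 kJ

q1 (cool steam 112.4→100 °C): 177.5 × 1.95 × 12.4 = 4292 J
q2 (condense at 100 °C): 177.5 × 2271.0 = 403103 J
q3 (cool water 100→0 °C): 177.5 × 4.2 × 100.0 = 74550 J
q4 (freeze at 0 °C): 177.5 × 332.0 = 58930 J
q5 (cool ice 0→-27.5 °C): 177.5 × 2.13 × 27.5 = 10397 J
Total: 4292 + 403103 + 74550 + 58930 + 10397 = 551272 J = 551 kJ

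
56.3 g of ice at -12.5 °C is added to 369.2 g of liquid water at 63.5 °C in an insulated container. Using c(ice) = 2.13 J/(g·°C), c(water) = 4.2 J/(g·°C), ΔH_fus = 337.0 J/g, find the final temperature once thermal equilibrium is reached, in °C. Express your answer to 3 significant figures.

T_f = 43.6 °C

Heat to bring ice to 0 °C and melt it: q₁ = 56.3×2.13×12.5 + 56.3×337.0 = 20472 J
Heat the water can supply cooling to 0 °C: 369.2×4.2×63.5 = 98465.6 J > q₁, so all ice melts.
Energy balance: 369.2×4.2×(63.5 − T) = 20472 + 56.3×4.2×(T − 0)
1550.64(63.5 − T) = 20472 + 236.46 T
98465.6 − 20472 = 1787.10 T
T = 77993.6 / 1787.10 = 43.64 °C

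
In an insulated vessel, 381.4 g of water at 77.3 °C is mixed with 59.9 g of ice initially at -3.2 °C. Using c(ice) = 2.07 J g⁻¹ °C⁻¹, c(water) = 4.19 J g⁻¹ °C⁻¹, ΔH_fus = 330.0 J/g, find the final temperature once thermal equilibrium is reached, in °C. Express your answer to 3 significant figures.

T_f = 55.9 °C

Heat to bring ice to 0 °C and melt it: q₁ = 59.9×2.07×3.2 + 59.9×330.0 = 20164 J
Heat the water can supply cooling to 0 °C: 381.4×4.19×77.3 = 123531 J > q₁, so all ice melts.
Energy balance: 381.4×4.19×(77.3 − T) = 20164 + 59.9×4.19×(T − 0)
1598.066(77.3 − T) = 20164 + 250.981 T
123531 − 20164 = 1849.047 T
T = 103367 / 1849.047 = 55.90 °C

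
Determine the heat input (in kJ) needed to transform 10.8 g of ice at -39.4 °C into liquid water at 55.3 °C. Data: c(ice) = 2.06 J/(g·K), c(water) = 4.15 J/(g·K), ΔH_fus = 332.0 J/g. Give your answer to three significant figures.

q1 (heat ice -39.4→0.0 °C): 10.8 × 2.06 × 39.4 = 877 J
q2 (melt at 0 °C): 10.8 × 332.0 = 3586 J
q3 (heat water 0.0→55.3 °C): 10.8 × 4.15 × 55.3 = 2479 J
Total: 877 + 3586 + 2479 = 6942 J = 6.94 kJ

q = 6.94 kJ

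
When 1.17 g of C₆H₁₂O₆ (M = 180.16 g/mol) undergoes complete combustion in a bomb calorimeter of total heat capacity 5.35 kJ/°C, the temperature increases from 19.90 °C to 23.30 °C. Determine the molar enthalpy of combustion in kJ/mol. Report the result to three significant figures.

ΔT = 23.30 − 19.90 = 3.40 °C
q_cal = C_cal × ΔT = 5.35 × 3.40 = 18.19 kJ
n = 1.17 / 180.16 = 0.006494 mol
q_rxn = −q_cal = -18.19 kJ
ΔH = -18.19 / 0.006494 = -2801 kJ/mol

ΔH = -2800 kJ/mol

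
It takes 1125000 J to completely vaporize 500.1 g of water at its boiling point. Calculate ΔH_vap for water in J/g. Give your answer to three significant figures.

ΔH_vap = 2250 J/g

ΔH_vap = q / m = 1125000 / 500.1 = 2250 J/g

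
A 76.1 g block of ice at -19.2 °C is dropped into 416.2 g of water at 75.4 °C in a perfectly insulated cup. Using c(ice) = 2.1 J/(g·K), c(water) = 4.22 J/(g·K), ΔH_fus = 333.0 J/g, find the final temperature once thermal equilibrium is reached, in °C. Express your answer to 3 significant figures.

T_f = 50.1 °C

Heat to bring ice to 0 °C and melt it: q₁ = 76.1×2.1×19.2 + 76.1×333.0 = 28410 J
Heat the water can supply cooling to 0 °C: 416.2×4.22×75.4 = 132430 J > q₁, so all ice melts.
Energy balance: 416.2×4.22×(75.4 − T) = 28410 + 76.1×4.22×(T − 0)
1756.364(75.4 − T) = 28410 + 321.142 T
132430 − 28410 = 2077.506 T
T = 104020 / 2077.506 = 50.07 °C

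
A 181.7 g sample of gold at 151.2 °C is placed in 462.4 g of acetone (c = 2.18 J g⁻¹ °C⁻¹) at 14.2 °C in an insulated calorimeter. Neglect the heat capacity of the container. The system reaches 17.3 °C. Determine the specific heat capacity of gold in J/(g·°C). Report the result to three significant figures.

q_gained = (462.4 × 2.18) × (17.3 − 14.2) = 3125 J
q_lost = 181.7 × c × (151.2 − 17.3) = 24329.63 c
Set equal: c = 3125 / 24329.63 = 0.128 J/(g·°C)

c = 0.128 J/(g·°C)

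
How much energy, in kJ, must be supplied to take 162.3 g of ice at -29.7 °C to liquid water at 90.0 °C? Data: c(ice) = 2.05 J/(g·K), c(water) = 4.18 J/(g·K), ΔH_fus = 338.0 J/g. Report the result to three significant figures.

q1 (heat ice -29.7→0.0 °C): 162.3 × 2.05 × 29.7 = 9882 J
q2 (melt at 0 °C): 162.3 × 338.0 = 54857 J
q3 (heat water 0.0→90.0 °C): 162.3 × 4.18 × 90.0 = 61057 J
Total: 9882 + 54857 + 61057 = 125796 J = 126 kJ

q = 126 kJ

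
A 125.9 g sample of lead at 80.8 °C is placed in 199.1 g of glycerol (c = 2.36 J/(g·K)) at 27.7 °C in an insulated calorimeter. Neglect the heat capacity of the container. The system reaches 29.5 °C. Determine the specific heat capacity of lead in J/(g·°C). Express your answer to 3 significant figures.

q_gained = (199.1 × 2.36) × (29.5 − 27.7) = 845.8 J
q_lost = 125.9 × c × (80.8 − 29.5) = 6458.67 c
Set equal: c = 845.8 / 6458.67 = 0.131 J/(g·°C)

c = 0.131 J/(g·°C)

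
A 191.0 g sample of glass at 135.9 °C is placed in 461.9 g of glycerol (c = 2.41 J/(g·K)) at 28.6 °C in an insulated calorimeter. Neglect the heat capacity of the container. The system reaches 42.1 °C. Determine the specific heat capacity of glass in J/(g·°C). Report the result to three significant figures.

c = 0.839 J/(g·°C)

q_gained = (461.9 × 2.41) × (42.1 − 28.6) = 15030 J
q_lost = 191.0 × c × (135.9 − 42.1) = 17915.8 c
Set equal: c = 15030 / 17915.8 = 0.839 J/(g·°C)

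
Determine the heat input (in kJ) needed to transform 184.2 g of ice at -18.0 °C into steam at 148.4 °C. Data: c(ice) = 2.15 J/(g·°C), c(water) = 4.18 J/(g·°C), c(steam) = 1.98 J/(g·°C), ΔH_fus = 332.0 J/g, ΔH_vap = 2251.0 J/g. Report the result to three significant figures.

q1 (heat ice -18.0→0.0 °C): 184.2 × 2.15 × 18.0 = 7129 J
q2 (melt at 0 °C): 184.2 × 332.0 = 61154 J
q3 (heat water 0.0→100.0 °C): 184.2 × 4.18 × 100.0 = 76996 J
q4 (vaporize at 100 °C): 184.2 × 2251.0 = 414634 J
q5 (heat steam 100.0→148.4 °C): 184.2 × 1.98 × 48.4 = 17652 J
Total: 7129 + 61154 + 76996 + 414634 + 17652 = 577565 J = 578 kJ

q = 578 kJ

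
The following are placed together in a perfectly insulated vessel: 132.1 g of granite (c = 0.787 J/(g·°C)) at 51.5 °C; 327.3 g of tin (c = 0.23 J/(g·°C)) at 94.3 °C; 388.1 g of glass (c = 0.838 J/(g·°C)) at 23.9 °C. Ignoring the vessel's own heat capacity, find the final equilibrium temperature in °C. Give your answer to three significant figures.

T_f = 40.1 °C

Σ mᵢcᵢ(T − Tᵢ) = 0  ⇒  T = Σ mᵢcᵢTᵢ / Σ mᵢcᵢ
Σ mᵢcᵢ = 132.1×0.787 + 327.3×0.23 + 388.1×0.838 = 504.4695
Σ mᵢcᵢTᵢ = 103.9627×51.5 + 75.279×94.3 + 325.2278×23.9 = 20226
T = 20226 / 504.4695 = 40.09 °C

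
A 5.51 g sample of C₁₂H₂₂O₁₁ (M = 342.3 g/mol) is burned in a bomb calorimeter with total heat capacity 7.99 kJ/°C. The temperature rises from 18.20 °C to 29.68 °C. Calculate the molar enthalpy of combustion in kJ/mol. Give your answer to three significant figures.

ΔT = 29.68 − 18.20 = 11.48 °C
q_cal = C_cal × ΔT = 7.99 × 11.48 = 91.7252 kJ
n = 5.51 / 342.3 = 0.01610 mol
q_rxn = −q_cal = -91.7252 kJ
ΔH = -91.7252 / 0.01610 = -5697 kJ/mol

ΔH = -5700 kJ/mol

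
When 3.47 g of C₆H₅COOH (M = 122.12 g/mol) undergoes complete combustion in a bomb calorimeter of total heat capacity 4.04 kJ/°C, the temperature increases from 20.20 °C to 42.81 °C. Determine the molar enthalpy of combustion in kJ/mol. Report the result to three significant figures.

ΔH = -3210 kJ/mol

ΔT = 42.81 − 20.20 = 22.61 °C
q_cal = C_cal × ΔT = 4.04 × 22.61 = 91.3444 kJ
n = 3.47 / 122.12 = 0.028415 mol
q_rxn = −q_cal = -91.3444 kJ
ΔH = -91.3444 / 0.028415 = -3214.7 kJ/mol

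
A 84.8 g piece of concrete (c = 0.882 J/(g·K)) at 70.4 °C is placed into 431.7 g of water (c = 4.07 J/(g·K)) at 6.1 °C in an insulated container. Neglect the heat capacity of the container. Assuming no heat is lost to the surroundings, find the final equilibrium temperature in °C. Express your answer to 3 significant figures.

T_f = 8.73 °C

Heat lost by concrete = heat gained by water.
(84.8)(0.882)(70.4 − T) = (431.7)(4.07)(T − 6.1)
74.7936 (70.4 − T) = 1757.019 (T − 6.1)
5265.5 − 74.7936 T = 1757.019 T − 10718
15983.5 = 1831.8126 T
T = 8.726 °C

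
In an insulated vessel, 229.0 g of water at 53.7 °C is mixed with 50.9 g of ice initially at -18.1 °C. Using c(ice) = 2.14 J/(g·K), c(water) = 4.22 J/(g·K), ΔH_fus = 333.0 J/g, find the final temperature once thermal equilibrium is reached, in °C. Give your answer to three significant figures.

T_f = 27.9 °C

Heat to bring ice to 0 °C and melt it: q₁ = 50.9×2.14×18.1 + 50.9×333.0 = 18921 J
Heat the water can supply cooling to 0 °C: 229.0×4.22×53.7 = 51894.6 J > q₁, so all ice melts.
Energy balance: 229.0×4.22×(53.7 − T) = 18921 + 50.9×4.22×(T − 0)
966.38(53.7 − T) = 18921 + 214.798 T
51894.6 − 18921 = 1181.178 T
T = 32973.6 / 1181.178 = 27.92 °C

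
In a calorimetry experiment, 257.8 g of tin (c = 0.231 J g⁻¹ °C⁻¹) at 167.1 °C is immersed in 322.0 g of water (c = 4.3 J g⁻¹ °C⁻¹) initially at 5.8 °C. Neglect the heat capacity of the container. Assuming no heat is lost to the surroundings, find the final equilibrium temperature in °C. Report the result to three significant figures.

T_f = 12.5 °C

Heat lost by tin = heat gained by water.
(257.8)(0.231)(167.1 − T) = (322.0)(4.3)(T − 5.8)
59.5518 (167.1 − T) = 1384.6 (T − 5.8)
9951.1 − 59.5518 T = 1384.6 T − 8030.7
17981.8 = 1444.1518 T
T = 12.45 °C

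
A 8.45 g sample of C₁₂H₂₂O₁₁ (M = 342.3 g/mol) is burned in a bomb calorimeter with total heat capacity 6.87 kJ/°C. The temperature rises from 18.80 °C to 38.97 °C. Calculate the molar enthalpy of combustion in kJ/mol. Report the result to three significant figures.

ΔT = 38.97 − 18.80 = 20.17 °C
q_cal = C_cal × ΔT = 6.87 × 20.17 = 138.5679 kJ
n = 8.45 / 342.3 = 0.02469 mol
q_rxn = −q_cal = -138.5679 kJ
ΔH = -138.5679 / 0.02469 = -5612 kJ/mol

ΔH = -5610 kJ/mol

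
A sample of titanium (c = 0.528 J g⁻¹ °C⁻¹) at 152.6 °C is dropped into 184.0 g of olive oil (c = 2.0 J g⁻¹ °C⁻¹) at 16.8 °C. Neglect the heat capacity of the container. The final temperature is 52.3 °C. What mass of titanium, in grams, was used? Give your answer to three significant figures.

q_gained = (184.0 × 2.0) × (52.3 − 16.8) = 13060 J
q_lost = m × 0.528 × (152.6 − 52.3) = 52.9584 m
m = 13060 / 52.9584 = 247 g

m = 247 g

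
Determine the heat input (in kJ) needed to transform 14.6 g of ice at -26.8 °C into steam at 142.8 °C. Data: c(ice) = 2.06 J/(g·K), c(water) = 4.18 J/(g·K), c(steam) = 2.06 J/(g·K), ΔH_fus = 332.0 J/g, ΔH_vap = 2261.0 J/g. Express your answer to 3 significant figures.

q1 (heat ice -26.8→0.0 °C): 14.6 × 2.06 × 26.8 = 806 J
q2 (melt at 0 °C): 14.6 × 332.0 = 4847 J
q3 (heat water 0.0→100.0 °C): 14.6 × 4.18 × 100.0 = 6103 J
q4 (vaporize at 100 °C): 14.6 × 2261.0 = 33011 J
q5 (heat steam 100.0→142.8 °C): 14.6 × 2.06 × 42.8 = 1287 J
Total: 806 + 4847 + 6103 + 33011 + 1287 = 46054 J = 46.1 kJ

q = 46.1 kJ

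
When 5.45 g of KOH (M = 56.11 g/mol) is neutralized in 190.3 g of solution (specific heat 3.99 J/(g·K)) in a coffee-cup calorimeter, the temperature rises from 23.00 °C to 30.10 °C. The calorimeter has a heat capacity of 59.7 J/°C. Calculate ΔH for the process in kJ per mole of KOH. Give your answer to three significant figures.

ΔH = -59.9 kJ/mol

|ΔT| = |30.10 − 23.00| = 7.10 °C
|q_surr| = (190.3 × 3.99 + 59.7) × 7.10 = 818.997 × 7.10 = 5815 J
n(KOH) = 5.45 / 56.11 = 0.09713 mol
Temperature rose, so q_rxn = −|q_surr| = -5.815 kJ
ΔH = q_rxn / n = -59.87 kJ/mol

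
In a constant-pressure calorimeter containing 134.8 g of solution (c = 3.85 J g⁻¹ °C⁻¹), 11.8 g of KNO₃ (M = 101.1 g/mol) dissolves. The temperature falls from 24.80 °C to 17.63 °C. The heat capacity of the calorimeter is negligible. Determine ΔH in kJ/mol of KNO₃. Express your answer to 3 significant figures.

ΔH = 31.9 kJ/mol

|ΔT| = |17.63 − 24.80| = 7.17 °C
|q_surr| = (134.8 × 3.85) × 7.17 = 518.98 × 7.17 = 3721 J
n(KNO₃) = 11.8 / 101.1 = 0.1167 mol
Temperature fell, so q_rxn = +|q_surr| = 3.721 kJ
ΔH = q_rxn / n = 31.89 kJ/mol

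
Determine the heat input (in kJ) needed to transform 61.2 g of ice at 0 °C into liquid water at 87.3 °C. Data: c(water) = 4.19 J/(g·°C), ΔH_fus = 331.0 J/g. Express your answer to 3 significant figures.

q = 42.6 kJ

q1 (melt at 0 °C): 61.2 × 331.0 = 20257 J
q2 (heat water 0.0→87.3 °C): 61.2 × 4.19 × 87.3 = 22386 J
Total: 20257 + 22386 = 42643 J = 42.6 kJ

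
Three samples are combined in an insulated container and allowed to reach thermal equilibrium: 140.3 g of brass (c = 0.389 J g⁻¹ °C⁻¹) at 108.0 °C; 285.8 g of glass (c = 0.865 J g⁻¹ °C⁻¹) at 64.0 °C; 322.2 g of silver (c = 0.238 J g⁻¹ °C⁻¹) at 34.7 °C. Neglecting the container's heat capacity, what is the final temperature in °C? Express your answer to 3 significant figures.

T_f = 64.4 °C

Σ mᵢcᵢ(T − Tᵢ) = 0  ⇒  T = Σ mᵢcᵢTᵢ / Σ mᵢcᵢ
Σ mᵢcᵢ = 140.3×0.389 + 285.8×0.865 + 322.2×0.238 = 378.4773
Σ mᵢcᵢTᵢ = 54.5767×108.0 + 247.217×64.0 + 76.6836×34.7 = 24377
T = 24377 / 378.4773 = 64.41 °C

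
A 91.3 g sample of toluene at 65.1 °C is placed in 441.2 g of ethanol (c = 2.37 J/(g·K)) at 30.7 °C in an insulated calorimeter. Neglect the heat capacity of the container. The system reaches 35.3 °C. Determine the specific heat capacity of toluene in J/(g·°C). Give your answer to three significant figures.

q_gained = (441.2 × 2.37) × (35.3 − 30.7) = 4810 J
q_lost = 91.3 × c × (65.1 − 35.3) = 2720.74 c
Set equal: c = 4810 / 2720.74 = 1.77 J/(g·°C)

c = 1.77 J/(g·°C)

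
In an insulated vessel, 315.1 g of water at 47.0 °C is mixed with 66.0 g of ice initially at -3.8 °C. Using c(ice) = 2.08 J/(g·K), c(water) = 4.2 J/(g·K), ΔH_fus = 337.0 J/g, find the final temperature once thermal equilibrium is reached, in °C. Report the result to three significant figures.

T_f = 24.6 °C

Heat to bring ice to 0 °C and melt it: q₁ = 66.0×2.08×3.8 + 66.0×337.0 = 22764 J
Heat the water can supply cooling to 0 °C: 315.1×4.2×47.0 = 62200.7 J > q₁, so all ice melts.
Energy balance: 315.1×4.2×(47.0 − T) = 22764 + 66.0×4.2×(T − 0)
1323.42(47.0 − T) = 22764 + 277.2 T
62200.7 − 22764 = 1600.62 T
T = 39436.7 / 1600.62 = 24.64 °C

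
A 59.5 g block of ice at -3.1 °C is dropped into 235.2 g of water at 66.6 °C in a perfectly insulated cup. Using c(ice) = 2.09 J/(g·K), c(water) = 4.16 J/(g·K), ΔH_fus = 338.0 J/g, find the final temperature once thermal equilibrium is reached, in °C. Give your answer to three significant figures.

Heat to bring ice to 0 °C and melt it: q₁ = 59.5×2.09×3.1 + 59.5×338.0 = 20497 J
Heat the water can supply cooling to 0 °C: 235.2×4.16×66.6 = 65163.6 J > q₁, so all ice melts.
Energy balance: 235.2×4.16×(66.6 − T) = 20497 + 59.5×4.16×(T − 0)
978.432(66.6 − T) = 20497 + 247.52 T
65163.6 − 20497 = 1225.952 T
T = 44666.6 / 1225.952 = 36.43 °C

T_f = 36.4 °C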